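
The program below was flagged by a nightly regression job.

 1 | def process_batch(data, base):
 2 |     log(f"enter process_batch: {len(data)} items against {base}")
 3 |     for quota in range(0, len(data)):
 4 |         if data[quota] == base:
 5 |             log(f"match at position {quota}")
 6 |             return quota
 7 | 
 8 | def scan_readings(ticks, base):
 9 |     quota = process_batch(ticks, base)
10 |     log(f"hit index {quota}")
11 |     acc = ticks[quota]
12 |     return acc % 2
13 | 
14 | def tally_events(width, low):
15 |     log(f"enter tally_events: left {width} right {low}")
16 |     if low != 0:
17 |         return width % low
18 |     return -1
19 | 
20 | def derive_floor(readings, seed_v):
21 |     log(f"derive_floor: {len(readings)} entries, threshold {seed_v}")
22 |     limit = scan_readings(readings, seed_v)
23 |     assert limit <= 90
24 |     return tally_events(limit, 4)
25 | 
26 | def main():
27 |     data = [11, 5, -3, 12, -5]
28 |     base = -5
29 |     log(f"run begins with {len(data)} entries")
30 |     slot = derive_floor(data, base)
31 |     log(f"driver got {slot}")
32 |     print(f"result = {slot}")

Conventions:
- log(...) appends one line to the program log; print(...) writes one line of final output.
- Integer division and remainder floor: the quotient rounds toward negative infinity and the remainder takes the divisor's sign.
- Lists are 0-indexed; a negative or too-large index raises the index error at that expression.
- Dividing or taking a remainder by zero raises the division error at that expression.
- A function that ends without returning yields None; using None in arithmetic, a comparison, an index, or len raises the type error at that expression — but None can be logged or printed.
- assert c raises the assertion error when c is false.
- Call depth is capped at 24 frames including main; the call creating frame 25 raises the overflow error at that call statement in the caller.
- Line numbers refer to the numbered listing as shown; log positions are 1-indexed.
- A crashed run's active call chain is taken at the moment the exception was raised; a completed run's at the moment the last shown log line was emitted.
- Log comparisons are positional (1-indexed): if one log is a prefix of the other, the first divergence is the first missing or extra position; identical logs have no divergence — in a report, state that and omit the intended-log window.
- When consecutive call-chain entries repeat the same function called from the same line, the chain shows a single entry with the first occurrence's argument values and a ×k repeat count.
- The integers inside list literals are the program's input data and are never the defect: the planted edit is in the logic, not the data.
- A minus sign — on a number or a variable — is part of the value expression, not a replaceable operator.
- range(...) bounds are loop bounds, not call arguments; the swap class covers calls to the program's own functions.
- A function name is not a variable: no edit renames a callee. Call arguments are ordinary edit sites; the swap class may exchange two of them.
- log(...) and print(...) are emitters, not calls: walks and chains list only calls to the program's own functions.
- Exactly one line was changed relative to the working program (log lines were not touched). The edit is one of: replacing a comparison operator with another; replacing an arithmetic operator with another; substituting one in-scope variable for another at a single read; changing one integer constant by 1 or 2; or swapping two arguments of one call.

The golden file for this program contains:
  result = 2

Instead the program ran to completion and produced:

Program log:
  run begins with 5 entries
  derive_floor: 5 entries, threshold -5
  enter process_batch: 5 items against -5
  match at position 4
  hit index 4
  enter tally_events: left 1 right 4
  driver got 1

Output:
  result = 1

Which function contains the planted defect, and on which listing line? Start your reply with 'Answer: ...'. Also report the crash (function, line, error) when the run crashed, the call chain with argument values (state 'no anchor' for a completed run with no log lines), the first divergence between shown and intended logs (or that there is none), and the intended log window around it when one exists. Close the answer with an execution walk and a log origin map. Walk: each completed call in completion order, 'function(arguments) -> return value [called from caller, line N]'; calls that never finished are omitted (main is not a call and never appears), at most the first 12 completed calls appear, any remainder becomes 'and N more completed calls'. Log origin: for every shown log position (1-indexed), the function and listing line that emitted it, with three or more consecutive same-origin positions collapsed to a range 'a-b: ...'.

Answer: the defect is in scan_readings at line 12.
The tell: Everything matches until log position 6, which reads 'enter tally_events: left 1 right 4' in place of 'enter tally_events: left -10 right 4'.
Call chain: main.
First divergence: position 6 — shown 'enter tally_events: left 1 right 4', intended 'enter tally_events: left -10 right 4'.
Intended log window:
  4: match at position 4
  5: hit index 4
  6: enter tally_events: left -10 right 4
  7: driver got 2
Execution walk:
  process_batch([11, 5, -3, 12, -5], -5) -> 4  [called from scan_readings, line 9]
  scan_readings([11, 5, -3, 12, -5], -5) -> 1  [called from derive_floor, line 22]
  tally_events(1, 4) -> 1  [called from derive_floor, line 24]
  derive_floor([11, 5, -3, 12, -5], -5) -> 1  [called from main, line 30]
Log line origins:
  1: emitted by main (line 29)
  2: emitted by derive_floor (line 21)
  3: emitted by process_batch (line 2)
  4: emitted by process_batch (line 5)
  5: emitted by scan_readings (line 10)
  6: emitted by tally_events (line 15)
  7: emitted by main (line 31)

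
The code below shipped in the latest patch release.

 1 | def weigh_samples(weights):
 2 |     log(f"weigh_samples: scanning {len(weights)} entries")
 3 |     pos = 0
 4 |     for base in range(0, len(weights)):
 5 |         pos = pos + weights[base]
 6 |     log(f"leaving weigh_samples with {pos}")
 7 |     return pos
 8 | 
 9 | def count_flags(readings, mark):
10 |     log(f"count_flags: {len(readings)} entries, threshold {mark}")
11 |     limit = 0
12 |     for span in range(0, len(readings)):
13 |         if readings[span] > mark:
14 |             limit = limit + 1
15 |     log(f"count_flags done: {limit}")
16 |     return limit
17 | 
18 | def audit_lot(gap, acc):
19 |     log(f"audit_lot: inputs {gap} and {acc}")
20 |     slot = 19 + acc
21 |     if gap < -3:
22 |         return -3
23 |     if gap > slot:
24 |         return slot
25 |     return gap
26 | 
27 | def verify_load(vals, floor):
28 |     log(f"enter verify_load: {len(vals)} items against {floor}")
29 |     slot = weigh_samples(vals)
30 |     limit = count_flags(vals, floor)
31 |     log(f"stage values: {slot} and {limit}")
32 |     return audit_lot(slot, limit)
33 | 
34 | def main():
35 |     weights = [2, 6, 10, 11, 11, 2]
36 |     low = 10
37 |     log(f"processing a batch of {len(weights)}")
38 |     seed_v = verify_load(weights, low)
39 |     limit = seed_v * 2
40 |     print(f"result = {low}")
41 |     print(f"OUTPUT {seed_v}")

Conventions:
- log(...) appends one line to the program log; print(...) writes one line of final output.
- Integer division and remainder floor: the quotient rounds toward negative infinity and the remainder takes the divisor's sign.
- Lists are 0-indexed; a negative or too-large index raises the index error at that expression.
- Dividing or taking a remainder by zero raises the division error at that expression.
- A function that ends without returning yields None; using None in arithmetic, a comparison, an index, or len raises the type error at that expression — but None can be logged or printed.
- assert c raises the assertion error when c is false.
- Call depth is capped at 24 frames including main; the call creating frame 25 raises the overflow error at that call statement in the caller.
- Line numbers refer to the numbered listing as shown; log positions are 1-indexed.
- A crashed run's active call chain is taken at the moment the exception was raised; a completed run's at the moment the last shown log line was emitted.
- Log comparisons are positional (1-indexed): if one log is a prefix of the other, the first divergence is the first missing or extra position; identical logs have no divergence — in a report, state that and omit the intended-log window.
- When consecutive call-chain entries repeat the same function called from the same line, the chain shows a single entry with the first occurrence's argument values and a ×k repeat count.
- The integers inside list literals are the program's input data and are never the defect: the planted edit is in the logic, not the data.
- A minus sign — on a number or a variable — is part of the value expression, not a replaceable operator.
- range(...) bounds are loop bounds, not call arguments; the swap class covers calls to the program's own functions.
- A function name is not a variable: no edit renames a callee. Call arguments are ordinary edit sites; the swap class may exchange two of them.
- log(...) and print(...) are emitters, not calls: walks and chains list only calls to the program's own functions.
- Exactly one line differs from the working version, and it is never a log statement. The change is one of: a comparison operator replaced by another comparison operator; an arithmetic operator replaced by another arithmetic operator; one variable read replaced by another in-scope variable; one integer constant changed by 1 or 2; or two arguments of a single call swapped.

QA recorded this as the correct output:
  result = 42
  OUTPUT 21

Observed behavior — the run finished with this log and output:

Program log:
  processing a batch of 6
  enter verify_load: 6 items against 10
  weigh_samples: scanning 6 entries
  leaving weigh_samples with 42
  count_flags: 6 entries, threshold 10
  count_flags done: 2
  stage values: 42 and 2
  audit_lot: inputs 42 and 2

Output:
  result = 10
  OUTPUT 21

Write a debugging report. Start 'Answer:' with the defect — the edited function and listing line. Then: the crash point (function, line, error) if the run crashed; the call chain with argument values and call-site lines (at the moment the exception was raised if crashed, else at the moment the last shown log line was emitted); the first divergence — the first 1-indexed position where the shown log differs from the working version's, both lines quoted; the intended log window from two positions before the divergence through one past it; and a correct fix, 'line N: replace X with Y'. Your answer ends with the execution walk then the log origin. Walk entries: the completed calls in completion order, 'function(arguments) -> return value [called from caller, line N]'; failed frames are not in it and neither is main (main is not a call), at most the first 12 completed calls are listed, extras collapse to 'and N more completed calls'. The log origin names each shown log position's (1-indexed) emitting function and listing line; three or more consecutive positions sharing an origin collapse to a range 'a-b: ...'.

Answer: the defect is in main at line 40.
Key observation: Log streams are identical — the defect surfaces only in the printed output.
Call chain: main -> verify_load([2, 6, 10, 11, 11, 2], 10) (called at line 38) -> audit_lot(42, 2) (called at line 32).
First divergence: none; the two logs match at every position.
Execution walk:
  weigh_samples([2, 6, 10, 11, 11, 2]) -> 42  [called from verify_load, line 29]
  count_flags([2, 6, 10, 11, 11, 2], 10) -> 2  [called from verify_load, line 30]
  audit_lot(42, 2) -> 21  [called from verify_load, line 32]
  verify_load([2, 6, 10, 11, 11, 2], 10) -> 21  [called from main, line 38]
Origin of each log line:
  1 — main, line 37
  2 — verify_load, line 28
  3 — weigh_samples, line 2
  4 — weigh_samples, line 6
  5 — count_flags, line 10
  6 — count_flags, line 15
  7 — verify_load, line 31
  8 — audit_lot, line 19
A correct fix: line 40: replace `low` with `limit`.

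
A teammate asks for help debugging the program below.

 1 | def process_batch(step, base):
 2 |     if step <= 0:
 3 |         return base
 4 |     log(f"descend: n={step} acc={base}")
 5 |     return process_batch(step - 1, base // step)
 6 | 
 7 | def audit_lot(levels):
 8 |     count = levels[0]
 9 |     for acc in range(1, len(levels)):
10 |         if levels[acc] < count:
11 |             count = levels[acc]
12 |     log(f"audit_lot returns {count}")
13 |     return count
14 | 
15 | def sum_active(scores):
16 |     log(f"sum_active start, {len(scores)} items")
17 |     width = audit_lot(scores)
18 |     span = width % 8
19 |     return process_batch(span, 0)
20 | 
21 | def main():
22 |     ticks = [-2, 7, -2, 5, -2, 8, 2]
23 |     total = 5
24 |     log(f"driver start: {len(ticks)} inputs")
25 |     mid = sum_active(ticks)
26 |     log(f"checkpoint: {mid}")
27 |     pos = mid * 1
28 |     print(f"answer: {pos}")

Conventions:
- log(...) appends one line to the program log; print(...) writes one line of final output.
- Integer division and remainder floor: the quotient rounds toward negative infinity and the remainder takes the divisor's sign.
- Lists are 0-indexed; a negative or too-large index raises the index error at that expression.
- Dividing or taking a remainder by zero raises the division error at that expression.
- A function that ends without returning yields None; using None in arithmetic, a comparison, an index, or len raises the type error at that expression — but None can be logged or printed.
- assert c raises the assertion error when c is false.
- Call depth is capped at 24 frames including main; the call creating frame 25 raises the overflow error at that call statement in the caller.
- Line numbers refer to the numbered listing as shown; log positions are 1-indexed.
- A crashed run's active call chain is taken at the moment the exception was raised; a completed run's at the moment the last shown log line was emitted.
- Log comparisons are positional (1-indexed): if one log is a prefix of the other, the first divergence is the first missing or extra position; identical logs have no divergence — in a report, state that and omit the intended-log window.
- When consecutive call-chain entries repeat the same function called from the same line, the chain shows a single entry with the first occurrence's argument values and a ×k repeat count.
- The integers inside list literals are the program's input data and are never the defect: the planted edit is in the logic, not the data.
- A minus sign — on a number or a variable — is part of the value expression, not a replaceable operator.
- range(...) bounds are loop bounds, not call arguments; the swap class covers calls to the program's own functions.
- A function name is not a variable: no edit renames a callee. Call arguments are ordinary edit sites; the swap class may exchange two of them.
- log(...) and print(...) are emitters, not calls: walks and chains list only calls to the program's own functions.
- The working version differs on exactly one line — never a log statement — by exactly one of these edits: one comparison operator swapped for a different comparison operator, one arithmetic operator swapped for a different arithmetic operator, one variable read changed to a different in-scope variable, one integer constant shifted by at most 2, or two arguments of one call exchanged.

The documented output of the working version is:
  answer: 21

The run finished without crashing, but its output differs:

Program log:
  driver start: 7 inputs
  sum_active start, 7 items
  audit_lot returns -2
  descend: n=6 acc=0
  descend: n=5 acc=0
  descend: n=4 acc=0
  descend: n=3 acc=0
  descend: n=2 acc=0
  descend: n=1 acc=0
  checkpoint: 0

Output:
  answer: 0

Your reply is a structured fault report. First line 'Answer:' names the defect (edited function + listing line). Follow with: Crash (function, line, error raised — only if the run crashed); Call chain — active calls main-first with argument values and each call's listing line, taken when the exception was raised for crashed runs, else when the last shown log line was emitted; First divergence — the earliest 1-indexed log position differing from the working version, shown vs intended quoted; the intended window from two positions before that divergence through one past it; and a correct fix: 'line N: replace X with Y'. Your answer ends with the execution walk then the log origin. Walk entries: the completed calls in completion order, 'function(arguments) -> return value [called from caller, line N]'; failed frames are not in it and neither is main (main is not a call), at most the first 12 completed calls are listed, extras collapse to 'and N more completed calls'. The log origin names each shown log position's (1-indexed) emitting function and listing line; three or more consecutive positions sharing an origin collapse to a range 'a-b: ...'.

Answer: the defect is in process_batch at line 5.
Key observation: Everything matches until log position 5, which reads 'descend: n=5 acc=0' in place of 'descend: n=5 acc=6'.
Call chain: main.
First divergence: position 5 — the shown line 'descend: n=5 acc=0' should read 'descend: n=5 acc=6'.
Intended log window:
  3: audit_lot returns -2
  4: descend: n=6 acc=0
  5: descend: n=5 acc=6
  6: descend: n=4 acc=11
Execution walk:
  audit_lot([-2, 7, -2, 5, -2, 8, 2]) -> -2  [called from sum_active, line 17]
  process_batch(0, 0) -> 0  [called from process_batch, line 5]
  process_batch(1, 0) -> 0  [called from process_batch, line 5]
  process_batch(2, 0) -> 0  [called from process_batch, line 5]
  process_batch(3, 0) -> 0  [called from process_batch, line 5]
  process_batch(4, 0) -> 0  [called from process_batch, line 5]
  process_batch(5, 0) -> 0  [called from process_batch, line 5]
  process_batch(6, 0) -> 0  [called from sum_active, line 19]
  sum_active([-2, 7, -2, 5, -2, 8, 2]) -> 0  [called from main, line 25]
Log origin:
  1: logged in main at line 24
  2: logged in sum_active at line 16
  3: logged in audit_lot at line 12
  4-9: logged in process_batch at line 4
  10: logged in main at line 26
A correct fix: line 5: replace `//` with `+`.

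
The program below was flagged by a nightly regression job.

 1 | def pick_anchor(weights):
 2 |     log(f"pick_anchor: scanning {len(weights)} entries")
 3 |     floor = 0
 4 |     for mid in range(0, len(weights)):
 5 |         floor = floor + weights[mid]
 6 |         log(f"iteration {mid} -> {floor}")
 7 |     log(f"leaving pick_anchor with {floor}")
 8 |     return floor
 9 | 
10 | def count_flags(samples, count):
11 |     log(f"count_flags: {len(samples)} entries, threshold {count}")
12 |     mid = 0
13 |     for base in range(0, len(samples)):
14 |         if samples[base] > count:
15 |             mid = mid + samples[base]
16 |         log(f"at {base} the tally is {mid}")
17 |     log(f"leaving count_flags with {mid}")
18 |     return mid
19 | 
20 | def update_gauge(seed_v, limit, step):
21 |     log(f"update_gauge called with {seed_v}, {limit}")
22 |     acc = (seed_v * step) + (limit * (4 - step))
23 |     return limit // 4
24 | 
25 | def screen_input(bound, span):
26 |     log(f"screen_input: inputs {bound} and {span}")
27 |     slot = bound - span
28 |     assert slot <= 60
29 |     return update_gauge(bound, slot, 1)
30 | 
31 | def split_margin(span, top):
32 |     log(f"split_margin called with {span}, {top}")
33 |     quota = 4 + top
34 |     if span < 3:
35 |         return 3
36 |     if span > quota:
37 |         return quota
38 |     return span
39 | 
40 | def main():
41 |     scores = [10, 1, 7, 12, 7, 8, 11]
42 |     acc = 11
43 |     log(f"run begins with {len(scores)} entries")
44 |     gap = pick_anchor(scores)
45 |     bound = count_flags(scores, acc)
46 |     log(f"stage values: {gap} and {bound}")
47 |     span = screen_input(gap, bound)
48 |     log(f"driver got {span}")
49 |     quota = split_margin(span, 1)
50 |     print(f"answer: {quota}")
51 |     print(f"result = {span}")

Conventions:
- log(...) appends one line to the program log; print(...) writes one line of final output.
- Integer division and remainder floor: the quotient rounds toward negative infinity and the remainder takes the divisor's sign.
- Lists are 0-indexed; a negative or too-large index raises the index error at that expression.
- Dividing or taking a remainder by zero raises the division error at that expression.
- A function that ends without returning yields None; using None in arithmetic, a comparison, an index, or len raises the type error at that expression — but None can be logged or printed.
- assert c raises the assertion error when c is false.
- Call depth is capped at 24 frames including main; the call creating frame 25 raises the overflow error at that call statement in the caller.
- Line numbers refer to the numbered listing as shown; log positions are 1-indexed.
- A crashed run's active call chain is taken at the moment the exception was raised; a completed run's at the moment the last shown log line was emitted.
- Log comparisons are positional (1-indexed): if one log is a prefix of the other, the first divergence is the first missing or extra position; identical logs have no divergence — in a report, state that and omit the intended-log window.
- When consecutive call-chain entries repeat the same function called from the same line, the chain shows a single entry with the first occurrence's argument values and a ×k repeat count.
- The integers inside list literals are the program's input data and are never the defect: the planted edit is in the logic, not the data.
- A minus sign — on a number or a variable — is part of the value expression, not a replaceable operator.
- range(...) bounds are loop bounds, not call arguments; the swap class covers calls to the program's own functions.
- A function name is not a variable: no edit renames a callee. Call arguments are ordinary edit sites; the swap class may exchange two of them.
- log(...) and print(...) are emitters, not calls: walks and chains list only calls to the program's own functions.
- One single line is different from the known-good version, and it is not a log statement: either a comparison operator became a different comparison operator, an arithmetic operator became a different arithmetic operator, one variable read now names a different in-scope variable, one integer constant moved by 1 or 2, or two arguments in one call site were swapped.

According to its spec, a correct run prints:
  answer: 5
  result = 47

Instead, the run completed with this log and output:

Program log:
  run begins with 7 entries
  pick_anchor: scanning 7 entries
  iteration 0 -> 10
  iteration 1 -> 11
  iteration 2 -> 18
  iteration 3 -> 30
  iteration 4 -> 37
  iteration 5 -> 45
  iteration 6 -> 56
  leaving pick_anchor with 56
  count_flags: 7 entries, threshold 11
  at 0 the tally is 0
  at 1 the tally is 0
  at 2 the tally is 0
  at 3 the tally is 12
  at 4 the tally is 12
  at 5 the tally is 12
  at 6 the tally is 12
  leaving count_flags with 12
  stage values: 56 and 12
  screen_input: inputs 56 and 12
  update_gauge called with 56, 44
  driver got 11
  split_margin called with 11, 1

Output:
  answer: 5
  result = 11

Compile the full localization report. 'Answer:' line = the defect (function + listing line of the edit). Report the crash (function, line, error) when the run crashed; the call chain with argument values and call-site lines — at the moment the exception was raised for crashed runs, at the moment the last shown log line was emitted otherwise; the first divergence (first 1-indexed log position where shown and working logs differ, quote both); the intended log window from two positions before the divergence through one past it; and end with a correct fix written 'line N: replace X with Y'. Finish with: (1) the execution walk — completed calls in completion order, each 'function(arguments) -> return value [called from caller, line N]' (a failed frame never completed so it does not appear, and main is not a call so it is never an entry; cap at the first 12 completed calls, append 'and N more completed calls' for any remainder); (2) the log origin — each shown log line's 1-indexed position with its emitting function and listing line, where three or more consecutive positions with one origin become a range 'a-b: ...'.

Answer: the defect is in update_gauge at line 23.
Core observation: Everything matches until log position 23, which reads 'driver got 11' in place of 'driver got 47'.
Call chain: main -> split_margin(11, 1) (called at line 49).
First divergence: position 23 — shown 'driver got 11', intended 'driver got 47'.
Intended log window:
  21: screen_input: inputs 56 and 12
  22: update_gauge called with 56, 44
  23: driver got 47
  24: split_margin called with 47, 1
Execution walk:
  pick_anchor([10, 1, 7, 12, 7, 8, 11]) -> 56  [called from main, line 44]
  count_flags([10, 1, 7, 12, 7, 8, 11], 11) -> 12  [called from main, line 45]
  update_gauge(56, 44, 1) -> 11  [called from screen_input, line 29]
  screen_input(56, 12) -> 11  [called from main, line 47]
  split_margin(11, 1) -> 5  [called from main, line 49]
Log origins:
  1: logged in main at line 43
  2: logged in pick_anchor at line 2
  3-9: logged in pick_anchor at line 6
  10: logged in pick_anchor at line 7
  11: logged in count_flags at line 11
  12-18: logged in count_flags at line 16
  19: logged in count_flags at line 17
  20: logged in main at line 46
  21: logged in screen_input at line 26
  22: logged in update_gauge at line 21
  23: logged in main at line 48
  24: logged in split_margin at line 32
A correct fix: line 23: replace `limit` with `acc`.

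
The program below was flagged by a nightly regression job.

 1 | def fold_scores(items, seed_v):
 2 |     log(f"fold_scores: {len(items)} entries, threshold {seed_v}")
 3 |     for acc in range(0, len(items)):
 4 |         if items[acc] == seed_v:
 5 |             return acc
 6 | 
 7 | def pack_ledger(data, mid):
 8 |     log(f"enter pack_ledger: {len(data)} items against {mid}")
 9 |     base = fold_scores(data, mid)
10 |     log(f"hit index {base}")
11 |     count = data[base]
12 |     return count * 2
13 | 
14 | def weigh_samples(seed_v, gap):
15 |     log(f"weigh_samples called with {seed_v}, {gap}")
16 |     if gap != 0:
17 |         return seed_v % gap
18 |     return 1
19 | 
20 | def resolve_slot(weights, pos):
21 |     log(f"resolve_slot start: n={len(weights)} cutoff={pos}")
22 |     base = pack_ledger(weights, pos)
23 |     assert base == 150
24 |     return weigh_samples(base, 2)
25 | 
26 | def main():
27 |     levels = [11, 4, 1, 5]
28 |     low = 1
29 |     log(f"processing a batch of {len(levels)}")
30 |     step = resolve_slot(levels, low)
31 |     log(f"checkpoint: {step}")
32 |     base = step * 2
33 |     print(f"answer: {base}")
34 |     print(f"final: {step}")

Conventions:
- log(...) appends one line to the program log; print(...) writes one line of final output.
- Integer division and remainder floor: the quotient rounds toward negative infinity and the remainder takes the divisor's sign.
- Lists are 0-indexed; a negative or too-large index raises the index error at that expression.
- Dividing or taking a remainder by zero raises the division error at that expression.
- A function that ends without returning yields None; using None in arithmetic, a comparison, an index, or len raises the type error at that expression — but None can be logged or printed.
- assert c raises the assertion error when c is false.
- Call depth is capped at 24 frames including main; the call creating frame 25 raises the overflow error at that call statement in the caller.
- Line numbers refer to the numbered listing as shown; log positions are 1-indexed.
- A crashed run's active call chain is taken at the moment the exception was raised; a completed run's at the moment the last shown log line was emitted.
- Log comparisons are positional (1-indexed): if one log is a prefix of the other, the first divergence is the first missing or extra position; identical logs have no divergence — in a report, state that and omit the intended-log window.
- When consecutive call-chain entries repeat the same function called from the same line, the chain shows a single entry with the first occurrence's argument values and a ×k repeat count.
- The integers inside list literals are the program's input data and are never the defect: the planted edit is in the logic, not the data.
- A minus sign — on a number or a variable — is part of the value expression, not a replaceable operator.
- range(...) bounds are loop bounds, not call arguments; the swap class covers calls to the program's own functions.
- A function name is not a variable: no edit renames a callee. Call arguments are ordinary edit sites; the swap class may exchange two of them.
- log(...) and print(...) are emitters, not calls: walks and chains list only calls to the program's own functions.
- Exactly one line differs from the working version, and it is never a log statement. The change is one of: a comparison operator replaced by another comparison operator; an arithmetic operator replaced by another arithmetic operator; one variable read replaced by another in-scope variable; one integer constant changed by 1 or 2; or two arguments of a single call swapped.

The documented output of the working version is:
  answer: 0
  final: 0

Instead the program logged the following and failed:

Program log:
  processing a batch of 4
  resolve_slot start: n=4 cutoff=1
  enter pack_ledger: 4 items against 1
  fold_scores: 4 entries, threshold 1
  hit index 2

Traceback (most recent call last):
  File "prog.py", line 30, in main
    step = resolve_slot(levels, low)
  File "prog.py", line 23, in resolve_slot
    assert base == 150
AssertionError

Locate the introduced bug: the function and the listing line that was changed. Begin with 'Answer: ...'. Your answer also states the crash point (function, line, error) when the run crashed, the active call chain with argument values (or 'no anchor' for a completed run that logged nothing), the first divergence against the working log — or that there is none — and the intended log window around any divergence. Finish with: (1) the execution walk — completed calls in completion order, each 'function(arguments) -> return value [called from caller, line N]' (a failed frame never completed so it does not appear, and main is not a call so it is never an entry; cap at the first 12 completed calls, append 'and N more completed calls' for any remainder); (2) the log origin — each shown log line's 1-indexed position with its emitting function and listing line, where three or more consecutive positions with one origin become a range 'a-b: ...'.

Answer: the defect is in resolve_slot at line 23.
Core observation: A complete run would log 'weigh_samples called with 2, 2' next, but this one stopped at 5 lines.
Crash: resolve_slot, line 23, AssertionError.
Call chain: main -> resolve_slot([11, 4, 1, 5], 1) (called at line 30).
First divergence: position 6 — the faulty run's log ends after 5 lines; the working version continues with 'weigh_samples called with 2, 2'.
Intended log window:
  4: fold_scores: 4 entries, threshold 1
  5: hit index 2
  6: weigh_samples called with 2, 2
  7: checkpoint: 0
Execution walk:
  fold_scores([11, 4, 1, 5], 1) -> 2  [called from pack_ledger, line 9]
  pack_ledger([11, 4, 1, 5], 1) -> 2  [called from resolve_slot, line 22]
Log origins:
  1: emitted by main (line 29)
  2: emitted by resolve_slot (line 21)
  3: emitted by pack_ledger (line 8)
  4: emitted by fold_scores (line 2)
  5: emitted by pack_ledger (line 10)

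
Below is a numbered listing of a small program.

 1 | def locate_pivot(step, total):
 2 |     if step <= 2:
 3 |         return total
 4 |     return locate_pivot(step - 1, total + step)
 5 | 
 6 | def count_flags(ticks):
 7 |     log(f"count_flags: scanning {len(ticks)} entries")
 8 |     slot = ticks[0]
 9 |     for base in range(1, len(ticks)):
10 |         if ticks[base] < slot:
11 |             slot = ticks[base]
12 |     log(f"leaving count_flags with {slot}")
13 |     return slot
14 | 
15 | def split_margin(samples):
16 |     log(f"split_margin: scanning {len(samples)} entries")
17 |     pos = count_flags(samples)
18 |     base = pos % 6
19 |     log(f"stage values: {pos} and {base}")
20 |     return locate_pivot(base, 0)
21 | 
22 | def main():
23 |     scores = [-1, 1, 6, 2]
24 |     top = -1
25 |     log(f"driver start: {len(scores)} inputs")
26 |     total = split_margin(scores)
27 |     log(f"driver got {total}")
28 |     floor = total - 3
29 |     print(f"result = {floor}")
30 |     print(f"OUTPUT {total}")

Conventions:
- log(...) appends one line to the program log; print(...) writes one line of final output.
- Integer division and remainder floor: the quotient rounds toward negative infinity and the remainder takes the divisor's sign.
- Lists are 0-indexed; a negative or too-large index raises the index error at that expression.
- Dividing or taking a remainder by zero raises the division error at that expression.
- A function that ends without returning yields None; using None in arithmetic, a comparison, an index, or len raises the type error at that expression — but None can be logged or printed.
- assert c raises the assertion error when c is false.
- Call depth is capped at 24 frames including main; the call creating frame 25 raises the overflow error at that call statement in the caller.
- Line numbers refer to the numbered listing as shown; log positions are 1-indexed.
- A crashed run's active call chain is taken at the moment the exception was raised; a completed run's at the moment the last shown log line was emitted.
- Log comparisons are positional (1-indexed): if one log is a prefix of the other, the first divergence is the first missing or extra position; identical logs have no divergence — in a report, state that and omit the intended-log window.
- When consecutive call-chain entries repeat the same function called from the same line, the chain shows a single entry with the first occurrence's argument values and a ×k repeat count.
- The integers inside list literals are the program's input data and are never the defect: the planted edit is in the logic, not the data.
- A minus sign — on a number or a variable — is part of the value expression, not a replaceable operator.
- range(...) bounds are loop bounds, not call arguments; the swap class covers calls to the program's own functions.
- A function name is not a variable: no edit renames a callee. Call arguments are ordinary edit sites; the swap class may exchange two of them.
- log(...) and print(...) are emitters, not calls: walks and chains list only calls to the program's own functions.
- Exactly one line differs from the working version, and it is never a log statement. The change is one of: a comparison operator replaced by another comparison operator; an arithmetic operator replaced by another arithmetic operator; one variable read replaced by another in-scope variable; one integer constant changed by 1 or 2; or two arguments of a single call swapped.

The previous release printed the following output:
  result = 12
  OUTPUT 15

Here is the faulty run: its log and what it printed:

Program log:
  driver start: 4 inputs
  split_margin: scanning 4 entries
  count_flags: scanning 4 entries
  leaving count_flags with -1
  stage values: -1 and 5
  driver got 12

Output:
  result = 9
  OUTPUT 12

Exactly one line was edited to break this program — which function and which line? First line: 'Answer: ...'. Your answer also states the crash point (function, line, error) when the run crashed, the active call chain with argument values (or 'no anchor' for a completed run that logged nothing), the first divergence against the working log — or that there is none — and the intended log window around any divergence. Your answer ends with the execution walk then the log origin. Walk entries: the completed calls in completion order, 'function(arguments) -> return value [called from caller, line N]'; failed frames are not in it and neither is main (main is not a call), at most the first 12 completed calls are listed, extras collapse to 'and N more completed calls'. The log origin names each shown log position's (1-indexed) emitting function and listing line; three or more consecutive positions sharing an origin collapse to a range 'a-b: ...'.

Answer: the defect is in locate_pivot at line 2.
Core observation: The log first diverges at position 6: the faulty run prints 'driver got 12' where the working version prints 'driver got 15'.
Call chain: main.
First divergence: position 6 — shown 'driver got 12', intended 'driver got 15'.
Intended log window:
  4: leaving count_flags with -1
  5: stage values: -1 and 5
  6: driver got 15
Execution walk:
  count_flags([-1, 1, 6, 2]) -> -1  [called from split_margin, line 17]
  locate_pivot(2, 12) -> 12  [called from locate_pivot, line 4]
  locate_pivot(3, 9) -> 12  [called from locate_pivot, line 4]
  locate_pivot(4, 5) -> 12  [called from locate_pivot, line 4]
  locate_pivot(5, 0) -> 12  [called from split_margin, line 20]
  split_margin([-1, 1, 6, 2]) -> 12  [called from main, line 26]
Log line origins:
  1 — main, line 25
  2 — split_margin, line 16
  3 — count_flags, line 7
  4 — count_flags, line 12
  5 — split_margin, line 19
  6 — main, line 27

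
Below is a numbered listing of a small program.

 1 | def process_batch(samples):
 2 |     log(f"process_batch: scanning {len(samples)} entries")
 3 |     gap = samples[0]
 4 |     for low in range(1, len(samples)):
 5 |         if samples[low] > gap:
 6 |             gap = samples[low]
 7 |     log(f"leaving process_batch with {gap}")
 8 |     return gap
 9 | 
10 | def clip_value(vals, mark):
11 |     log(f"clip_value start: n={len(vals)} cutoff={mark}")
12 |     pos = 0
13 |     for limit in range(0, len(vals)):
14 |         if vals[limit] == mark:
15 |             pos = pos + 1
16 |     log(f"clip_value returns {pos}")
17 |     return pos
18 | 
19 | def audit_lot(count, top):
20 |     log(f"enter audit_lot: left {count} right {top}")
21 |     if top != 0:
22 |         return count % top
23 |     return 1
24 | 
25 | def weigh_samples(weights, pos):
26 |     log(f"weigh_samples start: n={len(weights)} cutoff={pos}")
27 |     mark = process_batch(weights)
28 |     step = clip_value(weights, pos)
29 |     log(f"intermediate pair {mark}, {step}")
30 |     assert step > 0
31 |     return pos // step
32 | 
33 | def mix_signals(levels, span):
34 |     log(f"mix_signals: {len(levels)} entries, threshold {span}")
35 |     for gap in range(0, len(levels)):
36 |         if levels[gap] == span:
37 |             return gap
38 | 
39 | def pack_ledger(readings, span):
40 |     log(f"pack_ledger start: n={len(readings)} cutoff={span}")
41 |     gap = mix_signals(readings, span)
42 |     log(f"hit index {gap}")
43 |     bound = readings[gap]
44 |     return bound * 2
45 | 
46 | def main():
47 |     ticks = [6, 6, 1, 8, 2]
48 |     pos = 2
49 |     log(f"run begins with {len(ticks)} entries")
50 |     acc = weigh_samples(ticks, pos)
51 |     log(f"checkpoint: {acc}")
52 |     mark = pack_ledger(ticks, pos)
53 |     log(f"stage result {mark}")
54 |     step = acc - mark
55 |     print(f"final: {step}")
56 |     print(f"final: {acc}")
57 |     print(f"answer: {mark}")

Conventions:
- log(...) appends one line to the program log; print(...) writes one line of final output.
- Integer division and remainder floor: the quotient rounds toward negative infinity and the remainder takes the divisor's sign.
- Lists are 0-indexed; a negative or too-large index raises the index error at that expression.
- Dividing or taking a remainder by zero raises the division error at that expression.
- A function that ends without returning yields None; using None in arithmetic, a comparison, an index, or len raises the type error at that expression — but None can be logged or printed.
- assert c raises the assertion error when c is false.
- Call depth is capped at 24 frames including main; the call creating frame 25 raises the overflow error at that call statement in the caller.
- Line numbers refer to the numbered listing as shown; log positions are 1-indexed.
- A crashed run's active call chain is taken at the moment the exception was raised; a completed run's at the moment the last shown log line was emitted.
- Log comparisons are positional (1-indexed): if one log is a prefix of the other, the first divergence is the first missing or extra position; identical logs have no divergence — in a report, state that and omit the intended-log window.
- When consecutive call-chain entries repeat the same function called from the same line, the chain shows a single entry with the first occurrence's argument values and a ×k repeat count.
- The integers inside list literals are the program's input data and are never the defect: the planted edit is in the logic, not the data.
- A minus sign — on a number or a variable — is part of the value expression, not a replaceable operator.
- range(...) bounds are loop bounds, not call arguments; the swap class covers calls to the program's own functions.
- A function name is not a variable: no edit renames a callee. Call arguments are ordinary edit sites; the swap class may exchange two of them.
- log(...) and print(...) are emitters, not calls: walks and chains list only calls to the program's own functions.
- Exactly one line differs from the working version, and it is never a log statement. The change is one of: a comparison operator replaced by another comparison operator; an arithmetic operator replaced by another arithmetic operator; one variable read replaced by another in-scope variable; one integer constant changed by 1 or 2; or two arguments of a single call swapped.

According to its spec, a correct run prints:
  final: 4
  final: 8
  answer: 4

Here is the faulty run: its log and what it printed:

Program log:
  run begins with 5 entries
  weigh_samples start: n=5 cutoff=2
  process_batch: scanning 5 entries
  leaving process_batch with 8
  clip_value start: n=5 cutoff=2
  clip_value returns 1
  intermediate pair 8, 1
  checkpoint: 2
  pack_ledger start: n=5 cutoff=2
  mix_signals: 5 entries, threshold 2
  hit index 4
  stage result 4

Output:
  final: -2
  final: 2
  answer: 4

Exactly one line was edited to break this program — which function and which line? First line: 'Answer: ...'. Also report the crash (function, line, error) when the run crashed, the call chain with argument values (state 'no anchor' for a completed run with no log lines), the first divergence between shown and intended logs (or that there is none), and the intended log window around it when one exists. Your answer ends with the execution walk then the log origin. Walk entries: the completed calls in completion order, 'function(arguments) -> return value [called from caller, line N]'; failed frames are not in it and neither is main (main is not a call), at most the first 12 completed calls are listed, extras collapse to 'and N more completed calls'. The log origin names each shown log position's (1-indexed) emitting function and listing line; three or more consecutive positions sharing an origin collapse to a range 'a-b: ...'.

Answer: the defect is in weigh_samples at line 31.
Core observation: The log first diverges at position 8: the faulty run prints 'checkpoint: 2' where the working version prints 'checkpoint: 8'.
Call chain: main.
First divergence: position 8 — the shown line 'checkpoint: 2' should read 'checkpoint: 8'.
Intended log window:
  6: clip_value returns 1
  7: intermediate pair 8, 1
  8: checkpoint: 8
  9: pack_ledger start: n=5 cutoff=2
Execution walk:
  process_batch([6, 6, 1, 8, 2]) -> 8  [called from weigh_samples, line 27]
  clip_value([6, 6, 1, 8, 2], 2) -> 1  [called from weigh_samples, line 28]
  weigh_samples([6, 6, 1, 8, 2], 2) -> 2  [called from main, line 50]
  mix_signals([6, 6, 1, 8, 2], 2) -> 4  [called from pack_ledger, line 41]
  pack_ledger([6, 6, 1, 8, 2], 2) -> 4  [called from main, line 52]
Log origins:
  1 — main, line 49
  2 — weigh_samples, line 26
  3 — process_batch, line 2
  4 — process_batch, line 7
  5 — clip_value, line 11
  6 — clip_value, line 16
  7 — weigh_samples, line 29
  8 — main, line 51
  9 — pack_ledger, line 40
  10 — mix_signals, line 34
  11 — pack_ledger, line 42
  12 — main, line 53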